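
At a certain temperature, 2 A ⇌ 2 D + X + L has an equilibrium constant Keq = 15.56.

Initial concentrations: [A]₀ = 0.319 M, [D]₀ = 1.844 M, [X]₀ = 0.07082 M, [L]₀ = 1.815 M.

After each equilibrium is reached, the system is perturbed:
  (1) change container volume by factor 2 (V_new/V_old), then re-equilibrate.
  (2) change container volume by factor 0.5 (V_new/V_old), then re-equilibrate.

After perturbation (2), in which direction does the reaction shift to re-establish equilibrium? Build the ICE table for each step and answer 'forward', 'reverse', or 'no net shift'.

Direction: reverse

Q₀ = 4.295 vs Keq = 15.56 ⇒ Q<K, forward
Step 1:
                  A         D         X         L
  Initial     0.319     1.844   0.07082     1.815
  Change   -0.09088   0.09088   0.04544   0.04544
  Equil      0.2281     1.935    0.1163      1.86
  solve Keq expr → x = 0.04544; check Q = 15.56
Then change container volume by factor 2 (V_new/V_old).
Step 2:
                  A         D         X         L
  Initial    0.1141    0.9674   0.05813    0.9302
  Change   -0.04342   0.04342   0.02171   0.02171
  Equil     0.07065     1.011   0.07984    0.9519
  solve Keq expr → x = 0.02171; check Q = 15.56
Then change container volume by factor 0.5 (V_new/V_old).
Step 3:
                  A         D         X         L
  Initial    0.1413     2.022    0.1597     1.904
  Change    0.08683  -0.08683  -0.04342  -0.04342
  Equil      0.2281     1.935    0.1163      1.86
  solve Keq expr → x = -0.04342; check Q = 15.56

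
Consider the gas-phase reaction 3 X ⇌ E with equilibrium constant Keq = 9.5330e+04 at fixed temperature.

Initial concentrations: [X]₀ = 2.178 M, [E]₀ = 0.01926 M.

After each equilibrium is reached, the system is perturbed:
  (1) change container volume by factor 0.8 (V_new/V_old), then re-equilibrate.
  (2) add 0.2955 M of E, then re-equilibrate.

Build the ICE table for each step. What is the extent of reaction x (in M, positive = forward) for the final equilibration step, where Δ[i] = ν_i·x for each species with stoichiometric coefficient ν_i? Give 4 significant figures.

Q₀ = 0.001864 vs Keq = 9.5330e+04 ⇒ Q<K, forward
Step 1:
                  X         E
  I           2.178   0.01926
  C          -2.158    0.7194
  E         0.01979    0.7387
  solve Keq expr → x = 0.7194; check Q = 9.5330e+04
Then change container volume by factor 0.8 (V_new/V_old).
Step 2:
                  X         E
  I         0.02474    0.9233
  C        -0.00341  0.001137
  E         0.02132    0.9245
  solve Keq expr → x = 0.001137; check Q = 9.5330e+04
Then add 0.2955 M of E.
Step 3:
                  X         E
  I         0.02132      1.22
  C        0.002061 -6.8706e-04
  E         0.02339     1.219
  solve Keq expr → x = -6.8706e-04; check Q = 9.5330e+04

x = -6.8706e-04 M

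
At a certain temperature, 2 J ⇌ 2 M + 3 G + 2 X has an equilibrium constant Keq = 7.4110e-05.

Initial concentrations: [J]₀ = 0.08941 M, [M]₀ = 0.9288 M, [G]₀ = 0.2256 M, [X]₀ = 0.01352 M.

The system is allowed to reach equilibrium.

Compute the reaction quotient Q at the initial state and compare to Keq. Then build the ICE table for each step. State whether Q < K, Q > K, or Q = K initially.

Q₀ = 2.2649e-04 vs Keq = 7.4110e-05 ⇒ Q>K, reverse
Step 1:
                    J           M           G           X
  Initial     0.08941      0.9288      0.2256     0.01352
  Change     0.004901   -0.004901   -0.007352   -0.004901
  Equil       0.09431      0.9239      0.2182    0.008619
  solve Keq expr → x = -0.002451; check Q = 7.4110e-05

Q₀ = 2.2649e-04; Q > K (proceeds reverse)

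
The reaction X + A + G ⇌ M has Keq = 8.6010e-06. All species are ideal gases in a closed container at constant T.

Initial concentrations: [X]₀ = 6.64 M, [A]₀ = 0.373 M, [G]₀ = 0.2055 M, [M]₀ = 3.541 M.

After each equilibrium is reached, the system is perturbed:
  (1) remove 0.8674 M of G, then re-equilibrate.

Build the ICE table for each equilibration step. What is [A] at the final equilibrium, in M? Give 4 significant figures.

Q₀ = 6.957 vs Keq = 8.6010e-06 ⇒ Q>K, reverse
Step 1:
                  X         A         G         M
  I            6.64     0.373    0.2055     3.541
  C            3.54      3.54      3.54     -3.54
  E           10.18     3.913     3.745  0.001283
  solve Keq expr → x = -3.54; check Q = 8.6010e-06
Then remove 0.8674 M of G.
Step 2:
                  X         A         G         M
  I           10.18     3.913     2.878  0.001283
  C       2.9695e-04 2.9695e-04 2.9695e-04 -2.9695e-04
  E           10.18     3.913     2.878 9.8609e-04
  solve Keq expr → x = -2.9695e-04; check Q = 8.6010e-06

[A]_eq = 3.913 M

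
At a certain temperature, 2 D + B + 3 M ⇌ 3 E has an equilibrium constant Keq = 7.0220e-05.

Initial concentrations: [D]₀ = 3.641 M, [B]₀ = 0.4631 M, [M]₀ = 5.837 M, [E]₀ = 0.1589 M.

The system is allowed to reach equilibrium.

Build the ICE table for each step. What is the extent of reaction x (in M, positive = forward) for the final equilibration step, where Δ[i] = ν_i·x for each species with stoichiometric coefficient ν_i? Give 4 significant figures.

Q₀ = 3.2861e-06 vs Keq = 7.0220e-05 ⇒ Q<K, forward
Step 1:
                   D          B          M          E
  Initial      3.641     0.4631      5.837     0.1589
  Change     -0.1526   -0.07629    -0.2289     0.2289
  Equil        3.488     0.3868      5.608     0.3878
  solve Keq expr → x = 0.07629; check Q = 7.0220e-05

x = 0.07629 M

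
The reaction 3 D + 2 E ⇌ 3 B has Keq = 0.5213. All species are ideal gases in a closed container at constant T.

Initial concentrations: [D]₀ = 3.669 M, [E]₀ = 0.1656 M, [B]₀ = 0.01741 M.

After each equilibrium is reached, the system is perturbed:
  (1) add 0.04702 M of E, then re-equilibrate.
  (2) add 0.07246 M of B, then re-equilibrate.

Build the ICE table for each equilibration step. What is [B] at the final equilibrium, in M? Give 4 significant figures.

[B]_eq = 0.3428 M

Q₀ = 3.8961e-06 vs Keq = 0.5213 ⇒ Q<K, forward
Step 1:
                    D           E           B
  init          3.669      0.1656     0.01741
  Δ           -0.2127     -0.1418      0.2127
  eq            3.456     0.02379      0.2301
  solve Keq expr → x = 0.0709; check Q = 0.5213
Then add 0.04702 M of E.
Step 2:
                    D           E           B
  init          3.456     0.07081      0.2301
  Δ          -0.05562    -0.03708     0.05562
  eq            3.401     0.03373      0.2857
  solve Keq expr → x = 0.01854; check Q = 0.5213
Then add 0.07246 M of B.
Step 3:
                    D           E           B
  init          3.401     0.03373      0.3582
  Δ           0.01543     0.01029    -0.01543
  eq            3.416     0.04402      0.3428
  solve Keq expr → x = -0.005144; check Q = 0.5213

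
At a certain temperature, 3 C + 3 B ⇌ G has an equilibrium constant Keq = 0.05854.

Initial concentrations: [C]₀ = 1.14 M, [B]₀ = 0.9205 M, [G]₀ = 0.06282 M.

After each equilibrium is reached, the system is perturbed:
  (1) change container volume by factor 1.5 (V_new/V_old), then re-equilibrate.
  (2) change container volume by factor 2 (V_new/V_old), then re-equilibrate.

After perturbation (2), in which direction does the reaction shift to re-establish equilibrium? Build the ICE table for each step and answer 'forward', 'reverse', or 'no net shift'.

Direction: reverse

Q₀ = 0.05436 vs Keq = 0.05854 ⇒ Q<K, forward
Step 1:
                   C          B          G
  I             1.14     0.9205    0.06282
  C        -0.006652  -0.006652   0.002217
  E            1.133     0.9138    0.06504
  solve Keq expr → x = 0.002217; check Q = 0.05854
Then change container volume by factor 1.5 (V_new/V_old).
Step 2:
                   C          B          G
  I           0.7556     0.6092    0.04336
  C          0.09293    0.09293   -0.03098
  E           0.8485     0.7022    0.01238
  solve Keq expr → x = -0.03098; check Q = 0.05854
Then change container volume by factor 2 (V_new/V_old).
Step 3:
                   C          B          G
  I           0.4242     0.3511    0.00619
  C          0.01781    0.01781  -0.005936
  E           0.4421     0.3689 2.5386e-04
  solve Keq expr → x = -0.005936; check Q = 0.05854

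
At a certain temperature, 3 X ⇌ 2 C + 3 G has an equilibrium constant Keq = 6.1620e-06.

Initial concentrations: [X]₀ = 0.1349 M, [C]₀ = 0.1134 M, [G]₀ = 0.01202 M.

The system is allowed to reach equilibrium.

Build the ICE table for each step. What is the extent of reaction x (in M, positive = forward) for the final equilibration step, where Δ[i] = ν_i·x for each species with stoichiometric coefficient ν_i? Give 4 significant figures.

Q₀ = 9.0971e-06 vs Keq = 6.1620e-06 ⇒ Q>K, reverse
Step 1:
                   X          C          G
  Initial     0.1349     0.1134    0.01202
  Change    0.001307 -8.7104e-04  -0.001307
  Equil       0.1362     0.1125    0.01071
  solve Keq expr → x = -4.3552e-04; check Q = 6.1620e-06

x = -4.3552e-04 M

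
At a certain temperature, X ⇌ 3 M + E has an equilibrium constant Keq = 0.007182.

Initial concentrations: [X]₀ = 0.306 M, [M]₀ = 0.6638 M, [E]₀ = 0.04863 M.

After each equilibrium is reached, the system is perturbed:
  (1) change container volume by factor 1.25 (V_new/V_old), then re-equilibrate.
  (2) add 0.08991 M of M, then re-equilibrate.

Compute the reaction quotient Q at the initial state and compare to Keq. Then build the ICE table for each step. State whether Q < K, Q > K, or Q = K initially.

Q₀ = 0.04648; Q > K (proceeds reverse)

Q₀ = 0.04648 vs Keq = 0.007182 ⇒ Q>K, reverse
Step 1:
                    X           M           E
  Initial       0.306      0.6638     0.04863
  Change      0.03468      -0.104    -0.03468
  Equil        0.3407      0.5598     0.01395
  solve Keq expr → x = -0.03468; check Q = 0.007182
Then change container volume by factor 1.25 (V_new/V_old).
Step 2:
                    X           M           E
  Initial      0.2725      0.4478     0.01116
  Change    -0.007245     0.02174    0.007245
  Equil        0.2653      0.4695     0.01841
  solve Keq expr → x = 0.007245; check Q = 0.007182
Then add 0.08991 M of M.
Step 3:
                    X           M           E
  Initial      0.2653      0.5595     0.01841
  Change     0.006105    -0.01831   -0.006105
  Equil        0.2714      0.5411      0.0123
  solve Keq expr → x = -0.006105; check Q = 0.007182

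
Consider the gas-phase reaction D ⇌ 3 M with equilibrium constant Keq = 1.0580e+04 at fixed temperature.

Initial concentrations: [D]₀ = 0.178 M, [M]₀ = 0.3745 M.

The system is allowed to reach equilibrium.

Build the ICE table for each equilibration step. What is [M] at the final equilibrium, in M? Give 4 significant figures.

[M]_eq = 0.9083 M

Q₀ = 0.2951 vs Keq = 1.0580e+04 ⇒ Q<K, forward
Step 1:
                    D           M
  I             0.178      0.3745
  C           -0.1779      0.5338
  E        7.0825e-05      0.9083
  solve Keq expr → x = 0.1779; check Q = 1.0580e+04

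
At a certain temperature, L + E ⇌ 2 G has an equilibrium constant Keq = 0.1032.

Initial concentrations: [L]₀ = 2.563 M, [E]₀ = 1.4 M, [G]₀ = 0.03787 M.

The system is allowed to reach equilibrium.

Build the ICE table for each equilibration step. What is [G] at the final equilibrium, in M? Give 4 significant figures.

Q₀ = 3.9968e-04 vs Keq = 0.1032 ⇒ Q<K, forward
Step 1:
                  L         E         G
  Initial     2.563       1.4   0.03787
  Change     -0.244    -0.244    0.4881
  Equil       2.319     1.156     0.526
  solve Keq expr → x = 0.244; check Q = 0.1032

[G]_eq = 0.526 M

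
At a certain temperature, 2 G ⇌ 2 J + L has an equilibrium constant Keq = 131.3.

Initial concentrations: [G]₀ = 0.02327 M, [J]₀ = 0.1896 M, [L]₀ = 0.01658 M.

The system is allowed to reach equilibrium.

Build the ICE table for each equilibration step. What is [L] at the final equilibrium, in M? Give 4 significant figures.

[L]_eq = 0.02672 M

Q₀ = 1.101 vs Keq = 131.3 ⇒ Q<K, forward
Step 1:
                  G         J         L
  I         0.02327    0.1896   0.01658
  C        -0.02028   0.02028   0.01014
  E        0.002994    0.2099   0.02672
  solve Keq expr → x = 0.01014; check Q = 131.3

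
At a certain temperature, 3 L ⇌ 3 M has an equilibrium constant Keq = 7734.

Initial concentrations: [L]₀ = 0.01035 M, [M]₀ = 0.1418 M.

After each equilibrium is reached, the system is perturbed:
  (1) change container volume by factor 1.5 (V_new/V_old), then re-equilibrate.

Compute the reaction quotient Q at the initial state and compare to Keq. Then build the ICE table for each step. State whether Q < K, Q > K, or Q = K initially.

Q₀ = 2572; Q < K (proceeds forward)

Q₀ = 2572 vs Keq = 7734 ⇒ Q<K, forward
Step 1:
                  L         M
  init      0.01035    0.1418
  Δ       -0.003027  0.003027
  eq       0.007323    0.1448
  solve Keq expr → x = 0.001009; check Q = 7734
Then change container volume by factor 1.5 (V_new/V_old).
Step 2:
                  L         M
  init     0.004882   0.09655
  Δ               0         0
  eq       0.004882   0.09655
  solve Keq expr → x = 0; check Q = 7734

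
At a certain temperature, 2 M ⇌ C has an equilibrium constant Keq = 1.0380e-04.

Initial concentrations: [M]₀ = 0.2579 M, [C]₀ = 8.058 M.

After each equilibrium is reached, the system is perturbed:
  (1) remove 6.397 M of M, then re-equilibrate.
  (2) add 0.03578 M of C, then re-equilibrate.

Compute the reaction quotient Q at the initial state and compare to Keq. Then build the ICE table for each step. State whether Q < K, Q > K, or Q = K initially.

Q₀ = 121.2 vs Keq = 1.0380e-04 ⇒ Q>K, reverse
Step 1:
                    M           C
  init         0.2579       8.058
  Δ             16.06       -8.03
  eq            16.32     0.02764
  solve Keq expr → x = -8.03; check Q = 1.0380e-04
Then remove 6.397 M of M.
Step 2:
                    M           C
  init          9.922     0.02764
  Δ            0.0347    -0.01735
  eq            9.956     0.01029
  solve Keq expr → x = -0.01735; check Q = 1.0380e-04
Then add 0.03578 M of C.
Step 3:
                    M           C
  init          9.956     0.04607
  Δ           0.07126    -0.03563
  eq            10.03     0.01044
  solve Keq expr → x = -0.03563; check Q = 1.0380e-04

Q₀ = 121.2; Q > K (proceeds reverse)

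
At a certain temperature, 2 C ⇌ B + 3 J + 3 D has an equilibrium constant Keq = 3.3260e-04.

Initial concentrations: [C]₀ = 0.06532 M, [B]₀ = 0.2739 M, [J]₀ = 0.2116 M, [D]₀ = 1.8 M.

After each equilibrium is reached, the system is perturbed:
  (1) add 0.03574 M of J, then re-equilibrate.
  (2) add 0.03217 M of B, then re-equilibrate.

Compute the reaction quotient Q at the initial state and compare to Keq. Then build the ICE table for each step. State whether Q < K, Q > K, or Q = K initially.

Q₀ = 3.547 vs Keq = 3.3260e-04 ⇒ Q>K, reverse
Step 1:
                   C          B          J          D
  I          0.06532     0.2739     0.2116        1.8
  C           0.1251   -0.06257    -0.1877    -0.1877
  E           0.1905     0.2113    0.02388      1.612
  solve Keq expr → x = -0.06257; check Q = 3.3260e-04
Then add 0.03574 M of J.
Step 2:
                   C          B          J          D
  I           0.1905     0.2113    0.05962      1.612
  C          0.02195   -0.01098   -0.03293   -0.03293
  E           0.2124     0.2004    0.02669      1.579
  solve Keq expr → x = -0.01098; check Q = 3.3260e-04
Then add 0.03217 M of B.
Step 3:
                   C          B          J          D
  I           0.2124     0.2325    0.02669      1.579
  C       7.9678e-04 -3.9839e-04  -0.001195  -0.001195
  E           0.2132     0.2321     0.0255      1.578
  solve Keq expr → x = -3.9839e-04; check Q = 3.3260e-04

Q₀ = 3.547; Q > K (proceeds reverse)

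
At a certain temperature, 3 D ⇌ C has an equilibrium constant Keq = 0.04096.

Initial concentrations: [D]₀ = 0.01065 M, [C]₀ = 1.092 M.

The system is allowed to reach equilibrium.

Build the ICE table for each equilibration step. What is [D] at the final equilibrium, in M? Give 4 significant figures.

Q₀ = 9.0401e+05 vs Keq = 0.04096 ⇒ Q>K, reverse
Step 1:
                    D           C
  Initial     0.01065       1.092
  Change        2.108     -0.7026
  Equil         2.118      0.3894
  solve Keq expr → x = -0.7026; check Q = 0.04096

[D]_eq = 2.118 M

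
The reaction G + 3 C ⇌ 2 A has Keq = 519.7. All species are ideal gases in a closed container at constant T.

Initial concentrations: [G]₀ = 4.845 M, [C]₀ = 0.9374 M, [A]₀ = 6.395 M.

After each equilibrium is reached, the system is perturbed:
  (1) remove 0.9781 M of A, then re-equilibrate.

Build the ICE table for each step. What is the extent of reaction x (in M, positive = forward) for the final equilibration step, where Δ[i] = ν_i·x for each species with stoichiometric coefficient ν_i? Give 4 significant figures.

Q₀ = 10.25 vs Keq = 519.7 ⇒ Q<K, forward
Step 1:
                    G           C           A
  init          4.845      0.9374       6.395
  Δ           -0.2228     -0.6683      0.4456
  eq            4.622      0.2691       6.841
  solve Keq expr → x = 0.2228; check Q = 519.7
Then remove 0.9781 M of A.
Step 2:
                    G           C           A
  init          4.622      0.2691       5.862
  Δ          -0.00856    -0.02568     0.01712
  eq            4.614      0.2434        5.88
  solve Keq expr → x = 0.00856; check Q = 519.7

x = 0.00856 M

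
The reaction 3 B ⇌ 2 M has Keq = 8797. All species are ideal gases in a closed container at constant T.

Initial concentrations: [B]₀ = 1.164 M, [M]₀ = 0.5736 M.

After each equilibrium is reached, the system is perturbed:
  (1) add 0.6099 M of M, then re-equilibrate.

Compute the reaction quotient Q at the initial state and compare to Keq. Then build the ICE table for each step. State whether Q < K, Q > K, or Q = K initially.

Q₀ = 0.2086; Q < K (proceeds forward)

Q₀ = 0.2086 vs Keq = 8797 ⇒ Q<K, forward
Step 1:
                   B          M
  I            1.164     0.5736
  C           -1.106     0.7373
  E          0.05802      1.311
  solve Keq expr → x = 0.3687; check Q = 8797
Then add 0.6099 M of M.
Step 2:
                   B          M
  I          0.05802      1.921
  C          0.01654   -0.01103
  E          0.07457       1.91
  solve Keq expr → x = -0.005514; check Q = 8797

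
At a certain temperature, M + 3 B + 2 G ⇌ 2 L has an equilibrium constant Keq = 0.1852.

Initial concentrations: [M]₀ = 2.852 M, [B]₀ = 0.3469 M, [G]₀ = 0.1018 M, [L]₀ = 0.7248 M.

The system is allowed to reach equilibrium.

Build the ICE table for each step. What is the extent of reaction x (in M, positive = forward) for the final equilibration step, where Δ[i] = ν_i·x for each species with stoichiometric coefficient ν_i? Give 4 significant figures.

x = -0.1955 M

Q₀ = 425.8 vs Keq = 0.1852 ⇒ Q>K, reverse
Step 1:
                  M         B         G         L
  I           2.852    0.3469    0.1018    0.7248
  C          0.1955    0.5865     0.391    -0.391
  E           3.047    0.9334    0.4928    0.3338
  solve Keq expr → x = -0.1955; check Q = 0.1852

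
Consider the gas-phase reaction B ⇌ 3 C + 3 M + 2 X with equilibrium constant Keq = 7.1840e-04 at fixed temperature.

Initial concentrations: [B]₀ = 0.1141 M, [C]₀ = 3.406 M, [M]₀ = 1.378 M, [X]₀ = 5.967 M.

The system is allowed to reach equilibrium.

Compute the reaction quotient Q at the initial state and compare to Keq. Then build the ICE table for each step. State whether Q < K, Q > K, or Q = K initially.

Q₀ = 3.2263e+04; Q > K (proceeds reverse)

Q₀ = 3.2263e+04 vs Keq = 7.1840e-04 ⇒ Q>K, reverse
Step 1:
                   B          C          M          X
  init        0.1141      3.406      1.378      5.967
  Δ           0.4552     -1.366     -1.366    -0.9104
  eq          0.5693       2.04    0.01235      5.057
  solve Keq expr → x = -0.4552; check Q = 7.1840e-04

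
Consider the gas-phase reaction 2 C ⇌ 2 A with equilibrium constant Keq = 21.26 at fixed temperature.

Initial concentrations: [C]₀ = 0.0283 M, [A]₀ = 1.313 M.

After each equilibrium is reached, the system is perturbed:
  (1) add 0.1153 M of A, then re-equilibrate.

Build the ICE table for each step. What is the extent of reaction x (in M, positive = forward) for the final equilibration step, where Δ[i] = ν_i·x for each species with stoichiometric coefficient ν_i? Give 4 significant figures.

Q₀ = 2153 vs Keq = 21.26 ⇒ Q>K, reverse
Step 1:
                  C         A
  Initial    0.0283     1.313
  Change     0.2108   -0.2108
  Equil      0.2391     1.102
  solve Keq expr → x = -0.1054; check Q = 21.26
Then add 0.1153 M of A.
Step 2:
                  C         A
  Initial    0.2391     1.218
  Change    0.02055  -0.02055
  Equil      0.2596     1.197
  solve Keq expr → x = -0.01027; check Q = 21.26

x = -0.01027 M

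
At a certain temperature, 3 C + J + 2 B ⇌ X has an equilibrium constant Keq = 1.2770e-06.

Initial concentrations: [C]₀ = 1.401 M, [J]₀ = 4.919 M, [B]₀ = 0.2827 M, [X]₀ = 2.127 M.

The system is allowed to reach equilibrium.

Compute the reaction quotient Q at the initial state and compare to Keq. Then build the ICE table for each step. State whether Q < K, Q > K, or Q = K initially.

Q₀ = 1.968; Q > K (proceeds reverse)

Q₀ = 1.968 vs Keq = 1.2770e-06 ⇒ Q>K, reverse
Step 1:
                   C          J          B          X
  init         1.401      4.919     0.2827      2.127
  Δ            6.159      2.053      4.106     -2.053
  eq            7.56      6.972      4.389    0.07408
  solve Keq expr → x = -2.053; check Q = 1.2770e-06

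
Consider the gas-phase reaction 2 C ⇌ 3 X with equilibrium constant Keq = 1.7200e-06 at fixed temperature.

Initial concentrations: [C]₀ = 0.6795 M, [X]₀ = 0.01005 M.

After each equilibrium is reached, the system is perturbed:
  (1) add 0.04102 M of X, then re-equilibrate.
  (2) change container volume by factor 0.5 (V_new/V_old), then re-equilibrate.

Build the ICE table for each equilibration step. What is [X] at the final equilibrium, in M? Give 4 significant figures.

[X]_eq = 0.01512 M

Q₀ = 2.1985e-06 vs Keq = 1.7200e-06 ⇒ Q>K, reverse
Step 1:
                  C         X
  Initial    0.6795   0.01005
  Change  5.2315e-04 -7.8472e-04
  Equil        0.68  0.009265
  solve Keq expr → x = -2.6157e-04; check Q = 1.7200e-06
Then add 0.04102 M of X.
Step 2:
                  C         X
  Initial      0.68   0.05029
  Change    0.02718  -0.04077
  Equil      0.7072  0.009511
  solve Keq expr → x = -0.01359; check Q = 1.7200e-06
Then change container volume by factor 0.5 (V_new/V_old).
Step 3:
                  C         X
  Initial     1.414   0.01902
  Change   0.002604 -0.003906
  Equil       1.417   0.01512
  solve Keq expr → x = -0.001302; check Q = 1.7200e-06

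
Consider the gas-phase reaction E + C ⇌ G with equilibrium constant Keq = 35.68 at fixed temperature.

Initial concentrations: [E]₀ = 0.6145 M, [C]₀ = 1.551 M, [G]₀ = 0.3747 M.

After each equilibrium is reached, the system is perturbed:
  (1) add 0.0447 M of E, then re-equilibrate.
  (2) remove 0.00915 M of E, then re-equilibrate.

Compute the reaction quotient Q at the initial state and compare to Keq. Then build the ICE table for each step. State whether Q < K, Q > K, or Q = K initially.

Q₀ = 0.3931; Q < K (proceeds forward)

Q₀ = 0.3931 vs Keq = 35.68 ⇒ Q<K, forward
Step 1:
                  E         C         G
  I          0.6145     1.551    0.3747
  C         -0.5866   -0.5866    0.5866
  E         0.02793    0.9644    0.9613
  solve Keq expr → x = 0.5866; check Q = 35.68
Then add 0.0447 M of E.
Step 2:
                  E         C         G
  I         0.07263    0.9644    0.9613
  C        -0.04214  -0.04214   0.04214
  E         0.03049    0.9223     1.003
  solve Keq expr → x = 0.04214; check Q = 35.68
Then remove 0.00915 M of E.
Step 3:
                  E         C         G
  I         0.02134    0.9223     1.003
  C        0.008609  0.008609 -0.008609
  E         0.02995    0.9309    0.9948
  solve Keq expr → x = -0.008609; check Q = 35.68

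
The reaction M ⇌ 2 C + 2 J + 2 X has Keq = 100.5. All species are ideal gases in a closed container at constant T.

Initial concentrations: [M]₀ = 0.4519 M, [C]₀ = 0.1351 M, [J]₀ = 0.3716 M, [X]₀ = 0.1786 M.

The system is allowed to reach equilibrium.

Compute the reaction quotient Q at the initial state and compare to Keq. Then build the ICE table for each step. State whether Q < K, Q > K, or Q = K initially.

Q₀ = 1.7790e-04 vs Keq = 100.5 ⇒ Q<K, forward
Step 1:
                  M         C         J         X
  I          0.4519    0.1351    0.3716    0.1786
  C         -0.4349    0.8698    0.8698    0.8698
  E         0.01702     1.005     1.241     1.048
  solve Keq expr → x = 0.4349; check Q = 100.5

Q₀ = 1.7790e-04; Q < K (proceeds forward)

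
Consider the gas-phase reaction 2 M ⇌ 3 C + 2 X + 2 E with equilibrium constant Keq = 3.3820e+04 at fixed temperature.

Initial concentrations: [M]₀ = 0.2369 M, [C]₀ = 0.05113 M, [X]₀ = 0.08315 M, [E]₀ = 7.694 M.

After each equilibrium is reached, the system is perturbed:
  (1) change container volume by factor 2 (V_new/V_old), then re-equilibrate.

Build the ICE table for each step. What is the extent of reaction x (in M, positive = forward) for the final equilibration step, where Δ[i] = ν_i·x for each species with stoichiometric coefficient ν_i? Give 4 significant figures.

Q₀ = 9.7482e-04 vs Keq = 3.3820e+04 ⇒ Q<K, forward
Step 1:
                   M          C          X          E
  I           0.2369    0.05113    0.08315      7.694
  C          -0.2334     0.3501     0.2334     0.2334
  E         0.003469     0.4013     0.3166      7.927
  solve Keq expr → x = 0.1167; check Q = 3.3820e+04
Then change container volume by factor 2 (V_new/V_old).
Step 2:
                   M          C          X          E
  I         0.001734     0.2006     0.1583      3.964
  C         -0.00142    0.00213    0.00142    0.00142
  E       3.1442e-04     0.2028     0.1597      3.965
  solve Keq expr → x = 7.1003e-04; check Q = 3.3820e+04

x = 7.1003e-04 M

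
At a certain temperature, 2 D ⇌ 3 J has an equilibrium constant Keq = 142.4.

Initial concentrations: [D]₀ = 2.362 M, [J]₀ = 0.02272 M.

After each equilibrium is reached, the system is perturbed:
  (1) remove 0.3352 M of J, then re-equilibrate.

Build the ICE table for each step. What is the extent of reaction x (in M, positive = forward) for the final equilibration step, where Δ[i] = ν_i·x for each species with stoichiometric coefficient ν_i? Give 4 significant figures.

Q₀ = 2.1022e-06 vs Keq = 142.4 ⇒ Q<K, forward
Step 1:
                    D           J
  init          2.362     0.02272
  Δ            -1.941       2.911
  eq           0.4211       2.934
  solve Keq expr → x = 0.9704; check Q = 142.4
Then remove 0.3352 M of J.
Step 2:
                    D           J
  init         0.4211       2.599
  Δ          -0.05364     0.08046
  eq           0.3675       2.679
  solve Keq expr → x = 0.02682; check Q = 142.4

x = 0.02682 M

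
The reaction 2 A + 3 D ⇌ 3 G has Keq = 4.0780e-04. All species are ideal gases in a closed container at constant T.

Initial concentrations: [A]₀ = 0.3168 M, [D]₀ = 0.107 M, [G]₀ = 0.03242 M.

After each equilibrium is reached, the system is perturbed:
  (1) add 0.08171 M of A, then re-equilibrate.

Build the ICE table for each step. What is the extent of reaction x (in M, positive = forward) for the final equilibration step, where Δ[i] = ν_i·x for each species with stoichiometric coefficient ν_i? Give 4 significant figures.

Q₀ = 0.2772 vs Keq = 4.0780e-04 ⇒ Q>K, reverse
Step 1:
                  A         D         G
  I          0.3168     0.107   0.03242
  C          0.0184    0.0276   -0.0276
  E          0.3352    0.1346  0.004817
  solve Keq expr → x = -0.009201; check Q = 4.0780e-04
Then add 0.08171 M of A.
Step 2:
                  A         D         G
  I          0.4169    0.1346  0.004817
  C       -4.7995e-04 -7.1992e-04 7.1992e-04
  E          0.4164    0.1339  0.005537
  solve Keq expr → x = 2.3997e-04; check Q = 4.0780e-04

x = 2.3997e-04 M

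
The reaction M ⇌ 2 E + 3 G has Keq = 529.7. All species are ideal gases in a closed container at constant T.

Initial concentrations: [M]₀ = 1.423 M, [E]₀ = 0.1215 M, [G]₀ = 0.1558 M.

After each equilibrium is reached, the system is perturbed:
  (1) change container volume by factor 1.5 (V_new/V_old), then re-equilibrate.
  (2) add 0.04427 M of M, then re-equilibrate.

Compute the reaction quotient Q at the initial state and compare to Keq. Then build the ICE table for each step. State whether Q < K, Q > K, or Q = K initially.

Q₀ = 3.9233e-05; Q < K (proceeds forward)

Q₀ = 3.9233e-05 vs Keq = 529.7 ⇒ Q<K, forward
Step 1:
                   M          E          G
  I            1.423     0.1215     0.1558
  C           -1.064      2.128      3.193
  E           0.3588       2.25      3.348
  solve Keq expr → x = 1.064; check Q = 529.7
Then change container volume by factor 1.5 (V_new/V_old).
Step 2:
                   M          E          G
  I           0.2392        1.5      2.232
  C          -0.1323     0.2647      0.397
  E           0.1069      1.765      2.629
  solve Keq expr → x = 0.1323; check Q = 529.7
Then add 0.04427 M of M.
Step 3:
                   M          E          G
  I           0.1511      1.765      2.629
  C         -0.02689    0.05378    0.08067
  E           0.1242      1.818       2.71
  solve Keq expr → x = 0.02689; check Q = 529.7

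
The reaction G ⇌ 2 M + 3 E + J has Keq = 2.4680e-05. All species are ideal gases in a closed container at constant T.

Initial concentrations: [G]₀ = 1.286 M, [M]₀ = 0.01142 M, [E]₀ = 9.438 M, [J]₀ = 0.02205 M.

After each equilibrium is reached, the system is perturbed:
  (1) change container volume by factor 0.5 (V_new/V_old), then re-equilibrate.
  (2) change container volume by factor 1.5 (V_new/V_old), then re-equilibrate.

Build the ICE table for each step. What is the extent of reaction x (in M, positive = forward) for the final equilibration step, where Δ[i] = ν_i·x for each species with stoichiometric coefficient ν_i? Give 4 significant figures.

Q₀ = 0.00188 vs Keq = 2.4680e-05 ⇒ Q>K, reverse
Step 1:
                   G          M          E          J
  init         1.286    0.01142      9.438    0.02205
  Δ         0.004964  -0.009927   -0.01489  -0.004964
  eq           1.291   0.001493      9.423    0.01709
  solve Keq expr → x = -0.004964; check Q = 2.4680e-05
Then change container volume by factor 0.5 (V_new/V_old).
Step 2:
                   G          M          E          J
  init         2.582   0.002986      18.85    0.03417
  Δ         0.001224  -0.002448  -0.003672  -0.001224
  eq           2.583 5.3780e-04      18.84    0.03295
  solve Keq expr → x = -0.001224; check Q = 2.4680e-05
Then change container volume by factor 1.5 (V_new/V_old).
Step 3:
                   G          M          E          J
  init         1.722 3.5853e-04      12.56    0.02197
  Δ       -3.1117e-04 6.2234e-04 9.3351e-04 3.1117e-04
  eq           1.722 9.8087e-04      12.56    0.02228
  solve Keq expr → x = 3.1117e-04; check Q = 2.4680e-05

x = 3.1117e-04 M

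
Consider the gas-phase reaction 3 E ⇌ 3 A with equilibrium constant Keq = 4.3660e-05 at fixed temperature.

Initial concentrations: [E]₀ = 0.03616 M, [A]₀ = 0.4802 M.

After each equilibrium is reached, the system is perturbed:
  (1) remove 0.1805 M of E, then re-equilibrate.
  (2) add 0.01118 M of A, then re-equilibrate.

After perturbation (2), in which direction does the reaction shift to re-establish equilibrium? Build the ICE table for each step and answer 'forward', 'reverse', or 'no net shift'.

Direction: reverse

Q₀ = 2342 vs Keq = 4.3660e-05 ⇒ Q>K, reverse
Step 1:
                   E          A
  init       0.03616     0.4802
  Δ           0.4626    -0.4626
  eq          0.4988    0.01756
  solve Keq expr → x = -0.1542; check Q = 4.3660e-05
Then remove 0.1805 M of E.
Step 2:
                   E          A
  init        0.3183    0.01756
  Δ          0.00614   -0.00614
  eq          0.3244    0.01142
  solve Keq expr → x = -0.002047; check Q = 4.3660e-05
Then add 0.01118 M of A.
Step 3:
                   E          A
  init        0.3244     0.0226
  Δ           0.0108    -0.0108
  eq          0.3352     0.0118
  solve Keq expr → x = -0.0036; check Q = 4.3660e-05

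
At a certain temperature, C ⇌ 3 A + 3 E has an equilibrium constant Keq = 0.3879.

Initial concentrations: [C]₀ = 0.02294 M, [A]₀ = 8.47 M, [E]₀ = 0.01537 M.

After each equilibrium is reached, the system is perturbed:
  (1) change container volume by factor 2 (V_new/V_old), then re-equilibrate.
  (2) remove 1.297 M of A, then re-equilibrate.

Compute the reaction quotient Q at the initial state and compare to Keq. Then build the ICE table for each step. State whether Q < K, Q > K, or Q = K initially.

Q₀ = 0.09618 vs Keq = 0.3879 ⇒ Q<K, forward
Step 1:
                   C          A          E
  Initial    0.02294       8.47    0.01537
  Change   -0.002692   0.008076   0.008076
  Equil      0.02025      8.478    0.02345
  solve Keq expr → x = 0.002692; check Q = 0.3879
Then change container volume by factor 2 (V_new/V_old).
Step 2:
                   C          A          E
  Initial    0.01012      4.239    0.01172
  Change   -0.005565    0.01669    0.01669
  Equil     0.004559      4.256    0.02842
  solve Keq expr → x = 0.005565; check Q = 0.3879
Then remove 1.297 M of A.
Step 3:
                   C          A          E
  Initial   0.004559      2.959    0.02842
  Change   -0.001896   0.005687   0.005687
  Equil     0.002664      2.964     0.0341
  solve Keq expr → x = 0.001896; check Q = 0.3879

Q₀ = 0.09618; Q < K (proceeds forward)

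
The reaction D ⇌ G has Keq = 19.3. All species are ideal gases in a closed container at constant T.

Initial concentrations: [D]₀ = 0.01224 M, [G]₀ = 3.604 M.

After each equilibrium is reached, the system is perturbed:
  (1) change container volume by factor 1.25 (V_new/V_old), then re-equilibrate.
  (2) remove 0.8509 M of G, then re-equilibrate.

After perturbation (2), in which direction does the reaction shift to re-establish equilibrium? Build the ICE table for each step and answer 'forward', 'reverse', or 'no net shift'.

Direction: forward

Q₀ = 294.4 vs Keq = 19.3 ⇒ Q>K, reverse
Step 1:
                    D           G
  init        0.01224       3.604
  Δ            0.1659     -0.1659
  eq           0.1781       3.438
  solve Keq expr → x = -0.1659; check Q = 19.3
Then change container volume by factor 1.25 (V_new/V_old).
Step 2:
                    D           G
  init         0.1425        2.75
  Δ                 0           0
  eq           0.1425        2.75
  solve Keq expr → x = 0; check Q = 19.3
Then remove 0.8509 M of G.
Step 3:
                    D           G
  init         0.1425         1.9
  Δ          -0.04192     0.04192
  eq           0.1006       1.941
  solve Keq expr → x = 0.04192; check Q = 19.3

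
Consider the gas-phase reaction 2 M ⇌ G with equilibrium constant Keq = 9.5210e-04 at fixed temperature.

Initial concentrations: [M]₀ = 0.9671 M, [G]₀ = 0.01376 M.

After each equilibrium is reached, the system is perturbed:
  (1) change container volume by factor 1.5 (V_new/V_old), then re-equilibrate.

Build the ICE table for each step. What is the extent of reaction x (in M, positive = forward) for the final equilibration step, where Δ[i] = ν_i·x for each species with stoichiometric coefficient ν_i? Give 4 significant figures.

Q₀ = 0.01471 vs Keq = 9.5210e-04 ⇒ Q>K, reverse
Step 1:
                  M         G
  I          0.9671   0.01376
  C         0.02564  -0.01282
  E          0.9927 9.3833e-04
  solve Keq expr → x = -0.01282; check Q = 9.5210e-04
Then change container volume by factor 1.5 (V_new/V_old).
Step 2:
                  M         G
  I          0.6618 6.2555e-04
  C       4.1599e-04 -2.0799e-04
  E          0.6622 4.1756e-04
  solve Keq expr → x = -2.0799e-04; check Q = 9.5210e-04

x = -2.0799e-04 M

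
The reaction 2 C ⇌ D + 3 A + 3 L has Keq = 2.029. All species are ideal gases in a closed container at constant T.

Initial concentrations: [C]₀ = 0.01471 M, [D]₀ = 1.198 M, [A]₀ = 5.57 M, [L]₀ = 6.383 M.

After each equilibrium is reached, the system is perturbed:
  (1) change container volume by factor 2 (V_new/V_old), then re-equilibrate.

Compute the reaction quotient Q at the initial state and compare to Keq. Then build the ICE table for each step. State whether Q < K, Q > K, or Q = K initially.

Q₀ = 2.4881e+08 vs Keq = 2.029 ⇒ Q>K, reverse
Step 1:
                   C          D          A          L
  Initial    0.01471      1.198       5.57      6.383
  Change       2.304     -1.152     -3.456     -3.456
  Equil        2.319    0.04603      2.114      2.927
  solve Keq expr → x = -1.152; check Q = 2.029
Then change container volume by factor 2 (V_new/V_old).
Step 2:
                   C          D          A          L
  Initial      1.159    0.02302      1.057      1.464
  Change     -0.2085     0.1043     0.3128     0.3128
  Equil       0.9508     0.1273       1.37      1.776
  solve Keq expr → x = 0.1043; check Q = 2.029

Q₀ = 2.4881e+08; Q > K (proceeds reverse)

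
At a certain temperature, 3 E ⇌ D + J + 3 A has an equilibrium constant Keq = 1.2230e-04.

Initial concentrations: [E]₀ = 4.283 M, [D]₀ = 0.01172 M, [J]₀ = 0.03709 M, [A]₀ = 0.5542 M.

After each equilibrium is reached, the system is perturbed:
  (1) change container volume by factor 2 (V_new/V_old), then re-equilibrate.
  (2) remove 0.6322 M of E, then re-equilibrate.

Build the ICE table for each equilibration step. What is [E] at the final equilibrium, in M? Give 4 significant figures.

[E]_eq = 1.358 M

Q₀ = 9.4176e-07 vs Keq = 1.2230e-04 ⇒ Q<K, forward
Step 1:
                  E         D         J         A
  I           4.283   0.01172   0.03709    0.5542
  C         -0.2786   0.09288   0.09288    0.2786
  E           4.004    0.1046      0.13    0.8328
  solve Keq expr → x = 0.09288; check Q = 1.2230e-04
Then change container volume by factor 2 (V_new/V_old).
Step 2:
                  E         D         J         A
  I           2.002    0.0523   0.06498    0.4164
  C        -0.07877   0.02626   0.02626   0.07877
  E           1.923   0.07855   0.09124    0.4952
  solve Keq expr → x = 0.02626; check Q = 1.2230e-04
Then remove 0.6322 M of E.
Step 3:
                  E         D         J         A
  I           1.291   0.07855   0.09124    0.4952
  C         0.06662  -0.02221  -0.02221  -0.06662
  E           1.358   0.05635   0.06903    0.4286
  solve Keq expr → x = -0.02221; check Q = 1.2230e-04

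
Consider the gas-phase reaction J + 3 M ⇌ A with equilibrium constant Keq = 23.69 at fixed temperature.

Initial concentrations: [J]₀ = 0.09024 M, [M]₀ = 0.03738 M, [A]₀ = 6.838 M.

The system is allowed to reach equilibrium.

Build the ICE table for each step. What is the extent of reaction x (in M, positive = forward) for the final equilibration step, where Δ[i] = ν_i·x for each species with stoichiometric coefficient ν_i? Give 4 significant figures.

x = -0.2879 M

Q₀ = 1.4508e+06 vs Keq = 23.69 ⇒ Q>K, reverse
Step 1:
                    J           M           A
  I           0.09024     0.03738       6.838
  C            0.2879      0.8636     -0.2879
  E            0.3781      0.9009        6.55
  solve Keq expr → x = -0.2879; check Q = 23.69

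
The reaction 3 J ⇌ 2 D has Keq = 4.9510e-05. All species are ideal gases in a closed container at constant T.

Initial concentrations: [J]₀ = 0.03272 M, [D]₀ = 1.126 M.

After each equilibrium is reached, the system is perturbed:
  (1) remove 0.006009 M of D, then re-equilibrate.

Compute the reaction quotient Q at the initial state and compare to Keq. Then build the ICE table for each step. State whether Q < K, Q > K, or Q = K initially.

Q₀ = 3.6194e+04 vs Keq = 4.9510e-05 ⇒ Q>K, reverse
Step 1:
                    J           D
  Initial     0.03272       1.126
  Change        1.666       -1.11
  Equil         1.698     0.01557
  solve Keq expr → x = -0.5552; check Q = 4.9510e-05
Then remove 0.006009 M of D.
Step 2:
                    J           D
  Initial       1.698    0.009565
  Change    -0.008832    0.005888
  Equil          1.69     0.01545
  solve Keq expr → x = 0.002944; check Q = 4.9510e-05

Q₀ = 3.6194e+04; Q > K (proceeds reverse)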